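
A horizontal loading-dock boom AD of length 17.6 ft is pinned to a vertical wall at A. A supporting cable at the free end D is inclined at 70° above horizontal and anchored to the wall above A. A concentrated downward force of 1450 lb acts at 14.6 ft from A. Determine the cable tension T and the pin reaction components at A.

T = 1280 lb, A_x = 437.8 lb, A_y = 247.2 lb

ΣM about A: T·sin70°·17.6 − 1450·14.6 = 0 → T = 21170/(17.6·0.939693) = 1280.04 ≈ 1280 lb.
ΣF_x = 0: A_x − T·cos70° = 0 → A_x = 1280.04 × 0.34202 = 437.8 lb.
ΣF_y = 0: A_y + T·sin70° − 1450 = 0 → A_y = 1450 − 1280.04 × 0.939693 = 247.2 lb.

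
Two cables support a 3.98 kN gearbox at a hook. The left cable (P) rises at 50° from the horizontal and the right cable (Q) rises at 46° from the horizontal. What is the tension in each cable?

ΣF_x = 0: −T_P·cos50° + T_Q·cos46° = 0 → T_Q = 0.925329·T_P.
ΣF_y = 0: T_P·sin50° + T_Q·sin46° = 3.98.
Substitute: T_P·(0.766044 + 0.925329·0.71934) = 3.98 → T_P = 2.77997 ≈ 2.780 kN.
Then T_Q = 0.925329 × 2.77997 = 2.572 kN.

T_P = 2.780 kN, T_Q = 2.572 kN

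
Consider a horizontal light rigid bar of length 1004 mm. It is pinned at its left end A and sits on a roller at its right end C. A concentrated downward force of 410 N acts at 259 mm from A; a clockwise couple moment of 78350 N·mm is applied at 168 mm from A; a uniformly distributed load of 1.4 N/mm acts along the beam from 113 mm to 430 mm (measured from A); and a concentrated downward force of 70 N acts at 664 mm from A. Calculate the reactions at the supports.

A_x = 0, A_y = 573.7 N, C_y = 350.1 N

Resultant of the distributed load: 1.4 × 317 = 443.8 N at 271.5 mm from A.
ΣM about A: C_y·1004 − 410·259 − 78350 − (1.4·317)·271.5 − 70·664 = 0 → C_y = 351511.7/1004 = 350.111 ≈ 350.1 N.
ΣF_y = 0: A_y + 350.111 − 410 − 1.4·317 − 70 = 0 → A_y = 573.7 N.
ΣF_x = 0: no horizontal applied forces, so A_x = 0.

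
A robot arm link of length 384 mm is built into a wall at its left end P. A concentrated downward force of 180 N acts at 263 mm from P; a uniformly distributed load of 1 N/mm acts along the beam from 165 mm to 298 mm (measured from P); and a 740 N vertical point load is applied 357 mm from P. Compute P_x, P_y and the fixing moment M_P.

P_x = 0, P_y = 1053 N, M_P = 342300 N·mm

Resultant of the distributed load: 1 × 133 = 133 N at 231.5 mm from P.
ΣF_x = 0: P_x = 0.
ΣF_y = 0: P_y − 180 − 1·133 − 740 = 0 → P_y = 1053 N.
ΣM about P: M_P − 180·263 − (1·133)·231.5 − 740·357 = 0 → M_P = 342300 N·mm.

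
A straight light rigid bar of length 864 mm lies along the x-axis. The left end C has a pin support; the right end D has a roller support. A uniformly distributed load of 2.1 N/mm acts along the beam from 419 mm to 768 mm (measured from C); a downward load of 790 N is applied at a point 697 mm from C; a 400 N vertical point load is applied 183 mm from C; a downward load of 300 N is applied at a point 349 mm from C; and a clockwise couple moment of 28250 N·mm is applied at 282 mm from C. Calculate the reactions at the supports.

Resultant of the distributed load: 2.1 × 349 = 732.9 N at 593.5 mm from C.
Taking moments about C: D_y·864 − (2.1·349)·593.5 − 790·697 − 400·183 − 300·349 − 28250 = 0 → D_y = 1191756.15/864 = 1379.35 ≈ 1379 N.
ΣF_y = 0: C_y + 1379.35 − 2.1·349 − 790 − 400 − 300 = 0 → C_y = 843.6 N.
ΣF_x = 0: no horizontal applied forces, so C_x = 0.

C_x = 0, C_y = 843.6 N, D_y = 1379 N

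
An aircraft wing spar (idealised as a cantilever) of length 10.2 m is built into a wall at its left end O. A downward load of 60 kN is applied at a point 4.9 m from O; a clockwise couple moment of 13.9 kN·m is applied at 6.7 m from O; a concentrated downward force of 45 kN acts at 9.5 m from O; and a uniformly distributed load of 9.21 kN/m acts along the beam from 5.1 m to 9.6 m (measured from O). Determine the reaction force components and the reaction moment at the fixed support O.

O_x = 0, O_y = 146.4 kN, M_O = 1040 kN·m

Resultant of the distributed load: 9.21 × 4.5 = 41.445 kN at 7.35 m from O.
ΣF_x = 0: O_x = 0.
ΣF_y = 0: O_y − 60 − 45 − 9.21·4.5 = 0 → O_y = 146.4 kN.
ΣM about O: M_O − 60·4.9 − 13.9 − 45·9.5 − (9.21·4.5)·7.35 = 0 → M_O = 1040 kN·m.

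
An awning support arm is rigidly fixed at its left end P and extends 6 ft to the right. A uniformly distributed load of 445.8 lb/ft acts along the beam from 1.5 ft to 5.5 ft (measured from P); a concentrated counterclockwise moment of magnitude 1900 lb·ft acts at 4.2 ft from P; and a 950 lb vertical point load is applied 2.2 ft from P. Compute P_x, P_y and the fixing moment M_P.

Resultant of the distributed load: 445.8 × 4 = 1783.2 lb at 3.5 ft from P.
ΣF_x = 0: P_x = 0.
ΣF_y = 0: P_y − 445.8·4 − 950 = 0 → P_y = 2733 lb.
ΣM about P: M_P − (445.8·4)·3.5 + 1900 − 950·2.2 = 0 → M_P = 6431 lb·ft.

P_x = 0, P_y = 2733 lb, M_P = 6431 lb·ft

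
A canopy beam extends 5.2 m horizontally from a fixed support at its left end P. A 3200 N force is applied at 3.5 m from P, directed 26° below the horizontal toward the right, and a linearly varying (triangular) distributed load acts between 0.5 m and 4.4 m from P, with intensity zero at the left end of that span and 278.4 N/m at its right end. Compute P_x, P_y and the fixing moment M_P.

P_x = -2876 N, P_y = 1946 N, M_P = 6593 N·m

Resultant of the triangular load: ½ × 278.4 × 3.9 = 542.88 N, acting at 3.1 m from P (one-third of the span from the peak).
ΣF_x = 0: P_x + 3200·cos26° = 0 → P_x = -2876 N.
ΣF_y = 0: P_y − 3200·sin26° − ½·278.4·3.9 = 0 → P_y = 1946 N.
ΣM about P: M_P − 3200·sin26°·3.5 − (½·278.4·3.9)·3.1 = 0 → M_P = 6593 N·m.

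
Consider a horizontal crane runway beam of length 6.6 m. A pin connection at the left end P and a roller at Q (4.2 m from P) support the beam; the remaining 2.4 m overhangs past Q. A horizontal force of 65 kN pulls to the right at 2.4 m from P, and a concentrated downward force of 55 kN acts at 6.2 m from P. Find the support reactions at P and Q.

P_x = -65.00 kN, P_y = -26.19 kN, Q_y = 81.19 kN

Moments about P: Q_y·4.2 − 55·6.2 = 0 → Q_y = 341/4.2 = 81.1905 ≈ 81.19 kN.
ΣF_y = 0: P_y + 81.1905 − 55 = 0 → P_y = -26.19 kN.
ΣF_x = 0: P_x + 65 = 0 → P_x = -65.00 kN.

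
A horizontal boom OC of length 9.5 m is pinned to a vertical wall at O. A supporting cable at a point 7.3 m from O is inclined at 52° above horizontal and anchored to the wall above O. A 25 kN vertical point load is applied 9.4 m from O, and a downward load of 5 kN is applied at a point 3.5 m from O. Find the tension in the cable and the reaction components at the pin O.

T = 43.89 kN, O_x = 27.02 kN, O_y = -4.589 kN

ΣM about O: T·sin52°·7.3 − 25·9.4 − 5·3.5 = 0 → T = 252.5/(7.3·0.788011) = 43.8941 ≈ 43.89 kN.
ΣF_x = 0: O_x − T·cos52° = 0 → O_x = 43.8941 × 0.615661 = 27.02 kN.
ΣF_y = 0: O_y + T·sin52° − 25 − 5 = 0 → O_y = 30 − 43.8941 × 0.788011 = -4.589 kN.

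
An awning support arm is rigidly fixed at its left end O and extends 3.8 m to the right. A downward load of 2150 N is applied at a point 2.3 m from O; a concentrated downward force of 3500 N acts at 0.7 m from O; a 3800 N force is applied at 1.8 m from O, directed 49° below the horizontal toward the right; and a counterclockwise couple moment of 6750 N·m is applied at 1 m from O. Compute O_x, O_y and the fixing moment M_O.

O_x = -2493 N, O_y = 8518 N, M_O = 5807 N·m

ΣF_x = 0: O_x + 3800·cos49° = 0 → O_x = -2493 N.
ΣF_y = 0: O_y − 2150 − 3500 − 3800·sin49° = 0 → O_y = 8518 N.
ΣM about O: M_O − 2150·2.3 − 3500·0.7 − 3800·sin49°·1.8 + 6750 = 0 → M_O = 5807 N·m.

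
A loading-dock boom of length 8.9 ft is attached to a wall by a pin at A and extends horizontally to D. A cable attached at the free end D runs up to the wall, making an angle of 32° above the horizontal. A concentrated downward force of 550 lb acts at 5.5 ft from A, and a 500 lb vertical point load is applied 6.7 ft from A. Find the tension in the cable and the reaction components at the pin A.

T = 1352 lb, A_x = 1146 lb, A_y = 333.7 lb

ΣM about A: T·sin32°·8.9 − 550·5.5 − 500·6.7 = 0 → T = 6375/(8.9·0.529919) = 1351.7 ≈ 1352 lb.
ΣF_x = 0: A_x − T·cos32° = 0 → A_x = 1351.7 × 0.848048 = 1146 lb.
ΣF_y = 0: A_y + T·sin32° − 550 − 500 = 0 → A_y = 1050 − 1351.7 × 0.529919 = 333.7 lb.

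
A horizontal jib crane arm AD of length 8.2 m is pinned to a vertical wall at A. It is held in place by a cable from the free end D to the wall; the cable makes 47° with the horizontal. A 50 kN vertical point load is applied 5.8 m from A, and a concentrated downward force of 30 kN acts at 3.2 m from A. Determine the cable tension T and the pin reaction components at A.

ΣM about A: T·sin47°·8.2 − 50·5.8 − 30·3.2 = 0 → T = 386/(8.2·0.731354) = 64.3644 ≈ 64.36 kN.
ΣF_x = 0: A_x − T·cos47° = 0 → A_x = 64.3644 × 0.681998 = 43.90 kN.
ΣF_y = 0: A_y + T·sin47° − 50 − 30 = 0 → A_y = 80 − 64.3644 × 0.731354 = 32.93 kN.

T = 64.36 kN, A_x = 43.90 kN, A_y = 32.93 kN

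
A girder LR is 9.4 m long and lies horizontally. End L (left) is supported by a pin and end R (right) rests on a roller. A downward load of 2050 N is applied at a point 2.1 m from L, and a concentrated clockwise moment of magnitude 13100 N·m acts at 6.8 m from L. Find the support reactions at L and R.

Moments about L: R_y·9.4 − 2050·2.1 − 13100 = 0 → R_y = 17405/9.4 = 1851.6 ≈ 1852 N.
ΣF_y = 0: L_y + 1851.6 − 2050 = 0 → L_y = 198.4 N.
ΣF_x = 0: no horizontal applied forces, so L_x = 0.

L_x = 0, L_y = 198.4 N, R_y = 1852 N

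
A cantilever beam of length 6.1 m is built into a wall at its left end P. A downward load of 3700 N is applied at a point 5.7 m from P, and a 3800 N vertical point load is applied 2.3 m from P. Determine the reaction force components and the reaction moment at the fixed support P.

ΣF_x = 0: P_x = 0.
ΣF_y = 0: P_y − 3700 − 3800 = 0 → P_y = 7500 N.
ΣM about P: M_P − 3700·5.7 − 3800·2.3 = 0 → M_P = 29830 N·m.

P_x = 0, P_y = 7500 N, M_P = 29830 N·m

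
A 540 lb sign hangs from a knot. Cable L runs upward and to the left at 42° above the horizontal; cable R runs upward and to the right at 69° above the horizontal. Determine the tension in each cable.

T_L = 207.3 lb, T_R = 429.8 lb

ΣF_x = 0: −T_L·cos42° + T_R·cos69° = 0 → T_R = 2.07369·T_L.
ΣF_y = 0: T_L·sin42° + T_R·sin69° = 540.
Substitute: T_L·(0.669131 + 2.07369·0.93358) = 540 → T_L = 207.287 ≈ 207.3 lb.
Then T_R = 2.07369 × 207.287 = 429.8 lb.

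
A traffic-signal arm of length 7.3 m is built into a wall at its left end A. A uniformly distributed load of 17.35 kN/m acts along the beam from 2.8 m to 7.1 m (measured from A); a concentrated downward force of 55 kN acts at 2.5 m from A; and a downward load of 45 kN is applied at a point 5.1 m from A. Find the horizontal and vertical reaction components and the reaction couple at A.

Resultant of the distributed load: 17.35 × 4.3 = 74.605 kN at 4.95 m from A.
ΣF_x = 0: A_x = 0.
ΣF_y = 0: A_y − 17.35·4.3 − 55 − 45 = 0 → A_y = 174.6 kN.
ΣM about A: M_A − (17.35·4.3)·4.95 − 55·2.5 − 45·5.1 = 0 → M_A = 736.3 kN·m.

A_x = 0, A_y = 174.6 kN, M_A = 736.3 kN·m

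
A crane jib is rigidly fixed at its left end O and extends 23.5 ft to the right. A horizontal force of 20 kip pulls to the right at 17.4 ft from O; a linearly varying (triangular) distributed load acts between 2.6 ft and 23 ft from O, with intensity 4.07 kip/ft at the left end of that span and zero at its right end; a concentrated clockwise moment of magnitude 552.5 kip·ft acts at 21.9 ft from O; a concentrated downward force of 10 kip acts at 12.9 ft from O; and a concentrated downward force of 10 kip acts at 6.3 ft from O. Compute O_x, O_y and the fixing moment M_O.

O_x = -20.00 kip, O_y = 61.51 kip, M_O = 1135 kip·ft

Resultant of the triangular load: ½ × 4.07 × 20.4 = 41.514 kip, acting at 9.4 ft from O (one-third of the span from the peak).
ΣF_x = 0: O_x + 20 = 0 → O_x = -20.00 kip.
ΣF_y = 0: O_y − ½·4.07·20.4 − 10 − 10 = 0 → O_y = 61.51 kip.
ΣM about O: M_O − (½·4.07·20.4)·9.4 − 552.5 − 10·12.9 − 10·6.3 = 0 → M_O = 1135 kip·ft.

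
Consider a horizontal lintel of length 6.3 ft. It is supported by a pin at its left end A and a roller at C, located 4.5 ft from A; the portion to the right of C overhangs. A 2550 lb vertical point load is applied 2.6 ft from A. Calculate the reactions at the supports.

ΣM about A: C_y·4.5 − 2550·2.6 = 0 → C_y = 6630/4.5 = 1473.33 ≈ 1473 lb.
ΣF_y = 0: A_y + 1473.33 − 2550 = 0 → A_y = 1077 lb.
ΣF_x = 0: no horizontal applied forces, so A_x = 0.

A_x = 0, A_y = 1077 lb, C_y = 1473 lb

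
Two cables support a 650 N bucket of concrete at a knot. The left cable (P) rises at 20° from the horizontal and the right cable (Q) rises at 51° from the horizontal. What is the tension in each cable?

T_P = 432.6 N, T_Q = 646.0 N

ΣF_x = 0: −T_P·cos20° + T_Q·cos51° = 0 → T_Q = 1.49319·T_P.
ΣF_y = 0: T_P·sin20° + T_Q·sin51° = 650.
Substitute: T_P·(0.34202 + 1.49319·0.777146) = 650 → T_P = 432.628 ≈ 432.6 N.
Then T_Q = 1.49319 × 432.628 = 646.0 N.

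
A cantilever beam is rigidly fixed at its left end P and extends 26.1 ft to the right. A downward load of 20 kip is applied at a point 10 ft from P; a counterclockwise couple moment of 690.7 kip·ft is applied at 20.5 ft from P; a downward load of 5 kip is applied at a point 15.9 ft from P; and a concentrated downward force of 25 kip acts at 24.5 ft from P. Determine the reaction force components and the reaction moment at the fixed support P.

ΣF_x = 0: P_x = 0.
ΣF_y = 0: P_y − 20 − 5 − 25 = 0 → P_y = 50.00 kip.
ΣM about P: M_P − 20·10 + 690.7 − 5·15.9 − 25·24.5 = 0 → M_P = 201.3 kip·ft.

P_x = 0, P_y = 50.00 kip, M_P = 201.3 kip·ft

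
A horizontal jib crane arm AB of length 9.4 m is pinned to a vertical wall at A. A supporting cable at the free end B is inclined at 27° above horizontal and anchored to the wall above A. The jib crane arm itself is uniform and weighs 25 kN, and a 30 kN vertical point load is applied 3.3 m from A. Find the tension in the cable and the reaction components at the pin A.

T = 50.73 kN, A_x = 45.20 kN, A_y = 31.97 kN

ΣM about A: T·sin27°·9.4 − 25·4.7 − 30·3.3 = 0 → T = 216.5/(9.4·0.45399) = 50.7322 ≈ 50.73 kN.
ΣF_x = 0: A_x − T·cos27° = 0 → A_x = 50.7322 × 0.891007 = 45.20 kN.
ΣF_y = 0: A_y + T·sin27° − 25 − 30 = 0 → A_y = 55 − 50.7322 × 0.45399 = 31.97 kN.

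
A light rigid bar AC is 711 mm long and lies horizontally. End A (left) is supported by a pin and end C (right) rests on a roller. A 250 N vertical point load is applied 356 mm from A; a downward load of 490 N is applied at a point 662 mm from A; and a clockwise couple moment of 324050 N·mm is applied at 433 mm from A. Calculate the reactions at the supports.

ΣM about A: C_y·711 − 250·356 − 490·662 − 324050 = 0 → C_y = 737430/711 = 1037.17 ≈ 1037 N.
ΣF_y = 0: A_y + 1037.17 − 250 − 490 = 0 → A_y = -297.2 N.
ΣF_x = 0: no horizontal applied forces, so A_x = 0.

A_x = 0, A_y = -297.2 N, C_y = 1037 N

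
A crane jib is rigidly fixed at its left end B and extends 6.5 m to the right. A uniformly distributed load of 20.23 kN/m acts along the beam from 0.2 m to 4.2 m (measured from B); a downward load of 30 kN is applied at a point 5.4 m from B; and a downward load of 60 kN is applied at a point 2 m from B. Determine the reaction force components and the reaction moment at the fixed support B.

B_x = 0, B_y = 170.9 kN, M_B = 460.0 kN·m

Resultant of the distributed load: 20.23 × 4 = 80.92 kN at 2.2 m from B.
ΣF_x = 0: B_x = 0.
ΣF_y = 0: B_y − 20.23·4 − 30 − 60 = 0 → B_y = 170.9 kN.
ΣM about B: M_B − (20.23·4)·2.2 − 30·5.4 − 60·2 = 0 → M_B = 460.0 kN·m.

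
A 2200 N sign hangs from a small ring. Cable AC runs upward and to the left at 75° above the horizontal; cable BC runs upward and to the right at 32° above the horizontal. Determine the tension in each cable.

ΣF_x = 0: −T_AC·cos75° + T_BC·cos32° = 0 → T_BC = 0.305194·T_AC.
ΣF_y = 0: T_AC·sin75° + T_BC·sin32° = 2200.
Substitute: T_AC·(0.965926 + 0.305194·0.529919) = 2200 → T_AC = 1950.95 ≈ 1951 N.
Then T_BC = 0.305194 × 1950.95 = 595.4 N.

T_AC = 1951 N, T_BC = 595.4 N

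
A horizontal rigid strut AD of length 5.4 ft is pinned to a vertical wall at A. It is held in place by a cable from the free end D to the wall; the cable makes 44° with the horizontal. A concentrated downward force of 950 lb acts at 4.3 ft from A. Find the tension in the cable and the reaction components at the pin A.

T = 1089 lb, A_x = 783.4 lb, A_y = 193.5 lb

ΣM about A: T·sin44°·5.4 − 950·4.3 = 0 → T = 4085/(5.4·0.694658) = 1089 lb.
ΣF_x = 0: A_x − T·cos44° = 0 → A_x = 1089 × 0.71934 = 783.4 lb.
ΣF_y = 0: A_y + T·sin44° − 950 = 0 → A_y = 950 − 1089 × 0.694658 = 193.5 lb.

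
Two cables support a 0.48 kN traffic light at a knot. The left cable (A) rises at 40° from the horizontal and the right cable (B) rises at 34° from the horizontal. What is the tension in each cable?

T_A = 0.4140 kN, T_B = 0.3825 kN

ΣF_x = 0: −T_A·cos40° + T_B·cos34° = 0 → T_B = 0.924017·T_A.
ΣF_y = 0: T_A·sin40° + T_B·sin34° = 0.48.
Substitute: T_A·(0.642788 + 0.924017·0.559193) = 0.48 → T_A = 0.413974 ≈ 0.4140 kN.
Then T_B = 0.924017 × 0.413974 = 0.3825 kN.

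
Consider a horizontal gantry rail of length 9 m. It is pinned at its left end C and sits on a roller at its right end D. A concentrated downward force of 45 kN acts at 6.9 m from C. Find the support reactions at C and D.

C_x = 0, C_y = 10.50 kN, D_y = 34.50 kN

Taking moments about C: D_y·9 − 45·6.9 = 0 → D_y = 310.5/9 = 34.50 kN.
ΣF_y = 0: C_y + 34.5 − 45 = 0 → C_y = 10.50 kN.
ΣF_x = 0: no horizontal applied forces, so C_x = 0.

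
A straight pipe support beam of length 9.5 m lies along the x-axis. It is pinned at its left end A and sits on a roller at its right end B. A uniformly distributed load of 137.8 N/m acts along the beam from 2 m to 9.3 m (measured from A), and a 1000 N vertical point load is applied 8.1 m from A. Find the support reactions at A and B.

A_x = 0, A_y = 555.0 N, B_y = 1451 N

Resultant of the distributed load: 137.8 × 7.3 = 1005.94 N at 5.65 m from A.
ΣM about A: B_y·9.5 − (137.8·7.3)·5.65 − 1000·8.1 = 0 → B_y = 13783.561/9.5 = 1450.9 ≈ 1451 N.
ΣF_y = 0: A_y + 1450.9 − 137.8·7.3 − 1000 = 0 → A_y = 555.0 N.
ΣF_x = 0: no horizontal applied forces, so A_x = 0.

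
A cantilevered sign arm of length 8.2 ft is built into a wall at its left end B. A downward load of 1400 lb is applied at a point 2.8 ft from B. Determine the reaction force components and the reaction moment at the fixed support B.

ΣF_x = 0: B_x = 0.
ΣF_y = 0: B_y − 1400 = 0 → B_y = 1400 lb.
ΣM about B: M_B − 1400·2.8 = 0 → M_B = 3920 lb·ft.

B_x = 0, B_y = 1400 lb, M_B = 3920 lb·ft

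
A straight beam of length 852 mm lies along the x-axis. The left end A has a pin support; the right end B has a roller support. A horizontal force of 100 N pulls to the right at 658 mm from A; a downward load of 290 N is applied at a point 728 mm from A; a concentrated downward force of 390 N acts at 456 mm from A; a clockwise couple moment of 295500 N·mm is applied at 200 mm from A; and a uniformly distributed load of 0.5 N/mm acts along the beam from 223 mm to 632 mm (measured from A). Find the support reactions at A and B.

A_x = -100.0 N, A_y = -21.47 N, B_y = 906.0 N

Resultant of the distributed load: 0.5 × 409 = 204.5 N at 427.5 mm from A.
Moments about A: B_y·852 − 290·728 − 390·456 − 295500 − (0.5·409)·427.5 = 0 → B_y = 771883.75/852 = 905.967 ≈ 906.0 N.
ΣF_y = 0: A_y + 905.967 − 290 − 390 − 0.5·409 = 0 → A_y = -21.47 N.
ΣF_x = 0: A_x + 100 = 0 → A_x = -100.0 N.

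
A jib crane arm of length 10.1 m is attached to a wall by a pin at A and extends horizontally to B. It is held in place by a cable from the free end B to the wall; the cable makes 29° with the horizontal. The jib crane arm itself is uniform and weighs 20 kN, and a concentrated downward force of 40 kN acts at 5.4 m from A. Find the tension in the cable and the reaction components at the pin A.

ΣM about A: T·sin29°·10.1 − 20·5.05 − 40·5.4 = 0 → T = 317/(10.1·0.48481) = 64.739 ≈ 64.74 kN.
ΣF_x = 0: A_x − T·cos29° = 0 → A_x = 64.739 × 0.87462 = 56.62 kN.
ΣF_y = 0: A_y + T·sin29° − 20 − 40 = 0 → A_y = 60 − 64.739 × 0.48481 = 28.61 kN.

T = 64.74 kN, A_x = 56.62 kN, A_y = 28.61 kN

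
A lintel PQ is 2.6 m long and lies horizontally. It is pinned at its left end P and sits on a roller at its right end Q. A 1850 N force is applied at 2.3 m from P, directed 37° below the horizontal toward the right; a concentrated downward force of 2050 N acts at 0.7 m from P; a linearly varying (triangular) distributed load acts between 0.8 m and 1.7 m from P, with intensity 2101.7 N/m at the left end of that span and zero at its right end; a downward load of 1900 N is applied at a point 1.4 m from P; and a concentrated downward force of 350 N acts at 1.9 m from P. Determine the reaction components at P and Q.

Resultant of the triangular load: ½ × 2101.7 × 0.9 = 945.765 N, acting at 1.1 m from P (one-third of the span from the peak).
Moments about P: Q_y·2.6 − 1850·sin37°·2.3 − 2050·0.7 − (½·2101.7·0.9)·1.1 − 1900·1.4 − 350·1.9 = 0 → Q_y = 8361.06/2.6 = 3215.79 ≈ 3216 N.
ΣF_y = 0: P_y + 3215.79 − 1850·sin37° − 2050 − ½·2101.7·0.9 − 1900 − 350 = 0 → P_y = 3143 N.
ΣF_x = 0: P_x + 1850·cos37° = 0 → P_x = -1477 N.

P_x = -1477 N, P_y = 3143 N, Q_y = 3216 N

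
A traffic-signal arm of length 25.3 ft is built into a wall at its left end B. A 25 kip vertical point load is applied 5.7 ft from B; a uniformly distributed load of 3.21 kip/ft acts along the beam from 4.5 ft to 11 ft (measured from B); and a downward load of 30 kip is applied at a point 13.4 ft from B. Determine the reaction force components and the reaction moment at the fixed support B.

Resultant of the distributed load: 3.21 × 6.5 = 20.865 kip at 7.75 ft from B.
ΣF_x = 0: B_x = 0.
ΣF_y = 0: B_y − 25 − 3.21·6.5 − 30 = 0 → B_y = 75.86 kip.
ΣM about B: M_B − 25·5.7 − (3.21·6.5)·7.75 − 30·13.4 = 0 → M_B = 706.2 kip·ft.

B_x = 0, B_y = 75.86 kip, M_B = 706.2 kip·ft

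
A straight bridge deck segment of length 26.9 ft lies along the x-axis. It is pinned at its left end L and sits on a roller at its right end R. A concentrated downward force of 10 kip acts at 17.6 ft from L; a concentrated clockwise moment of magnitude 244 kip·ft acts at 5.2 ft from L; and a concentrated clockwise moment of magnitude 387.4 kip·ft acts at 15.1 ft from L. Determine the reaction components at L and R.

L_x = 0, L_y = -20.01 kip, R_y = 30.01 kip

Taking moments about L: R_y·26.9 − 10·17.6 − 244 − 387.4 = 0 → R_y = 807.4/26.9 = 30.0149 ≈ 30.01 kip.
ΣF_y = 0: L_y + 30.0149 − 10 = 0 → L_y = -20.01 kip.
ΣF_x = 0: no horizontal applied forces, so L_x = 0.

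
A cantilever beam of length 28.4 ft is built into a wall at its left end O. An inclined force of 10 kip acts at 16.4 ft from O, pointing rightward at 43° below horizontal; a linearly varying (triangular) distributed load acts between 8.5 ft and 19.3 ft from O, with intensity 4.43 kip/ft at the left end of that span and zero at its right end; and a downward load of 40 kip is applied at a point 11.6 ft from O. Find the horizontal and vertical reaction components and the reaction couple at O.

O_x = -7.314 kip, O_y = 70.74 kip, M_O = 865.3 kip·ft

Resultant of the triangular load: ½ × 4.43 × 10.8 = 23.922 kip, acting at 12.1 ft from O (one-third of the span from the peak).
ΣF_x = 0: O_x + 10·cos43° = 0 → O_x = -7.314 kip.
ΣF_y = 0: O_y − 10·sin43° − ½·4.43·10.8 − 40 = 0 → O_y = 70.74 kip.
ΣM about O: M_O − 10·sin43°·16.4 − (½·4.43·10.8)·12.1 − 40·11.6 = 0 → M_O = 865.3 kip·ft.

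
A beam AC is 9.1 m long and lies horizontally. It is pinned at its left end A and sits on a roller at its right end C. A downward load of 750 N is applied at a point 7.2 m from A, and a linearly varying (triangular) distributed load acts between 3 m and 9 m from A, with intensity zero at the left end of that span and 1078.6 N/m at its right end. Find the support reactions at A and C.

Resultant of the triangular load: ½ × 1078.6 × 6 = 3235.8 N, acting at 7 m from A (one-third of the span from the peak).
Moments about A: C_y·9.1 − 750·7.2 − (½·1078.6·6)·7 = 0 → C_y = 28050.6/9.1 = 3082.48 ≈ 3082 N.
ΣF_y = 0: A_y + 3082.48 − 750 − ½·1078.6·6 = 0 → A_y = 903.3 N.
ΣF_x = 0: no horizontal applied forces, so A_x = 0.

A_x = 0, A_y = 903.3 N, C_y = 3082 N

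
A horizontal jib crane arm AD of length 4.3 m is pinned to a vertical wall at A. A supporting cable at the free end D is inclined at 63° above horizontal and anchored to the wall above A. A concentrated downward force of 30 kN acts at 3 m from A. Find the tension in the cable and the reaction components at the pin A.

T = 23.49 kN, A_x = 10.66 kN, A_y = 9.070 kN

ΣM about A: T·sin63°·4.3 − 30·3 = 0 → T = 90/(4.3·0.891007) = 23.4905 ≈ 23.49 kN.
ΣF_x = 0: A_x − T·cos63° = 0 → A_x = 23.4905 × 0.45399 = 10.66 kN.
ΣF_y = 0: A_y + T·sin63° − 30 = 0 → A_y = 30 − 23.4905 × 0.891007 = 9.070 kN.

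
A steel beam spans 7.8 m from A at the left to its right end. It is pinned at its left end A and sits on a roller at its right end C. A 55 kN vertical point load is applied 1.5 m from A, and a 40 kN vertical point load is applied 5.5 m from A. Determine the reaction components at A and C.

Taking moments about A: C_y·7.8 − 55·1.5 − 40·5.5 = 0 → C_y = 302.5/7.8 = 38.7821 ≈ 38.78 kN.
ΣF_y = 0: A_y + 38.7821 − 55 − 40 = 0 → A_y = 56.22 kN.
ΣF_x = 0: no horizontal applied forces, so A_x = 0.

A_x = 0, A_y = 56.22 kN, C_y = 38.78 kN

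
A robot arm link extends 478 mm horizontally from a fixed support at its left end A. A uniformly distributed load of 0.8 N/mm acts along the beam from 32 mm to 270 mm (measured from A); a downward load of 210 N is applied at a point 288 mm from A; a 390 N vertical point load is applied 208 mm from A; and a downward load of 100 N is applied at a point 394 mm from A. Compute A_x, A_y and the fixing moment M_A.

Resultant of the distributed load: 0.8 × 238 = 190.4 N at 151 mm from A.
ΣF_x = 0: A_x = 0.
ΣF_y = 0: A_y − 0.8·238 − 210 − 390 − 100 = 0 → A_y = 890.4 N.
ΣM about A: M_A − (0.8·238)·151 − 210·288 − 390·208 − 100·394 = 0 → M_A = 209800 N·mm.

A_x = 0, A_y = 890.4 N, M_A = 209800 N·mm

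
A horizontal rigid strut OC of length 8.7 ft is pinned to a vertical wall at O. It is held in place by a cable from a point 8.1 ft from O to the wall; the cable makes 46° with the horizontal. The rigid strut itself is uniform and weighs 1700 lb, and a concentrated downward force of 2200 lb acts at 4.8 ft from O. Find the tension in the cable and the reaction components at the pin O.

ΣM about O: T·sin46°·8.1 − 1700·4.35 − 2200·4.8 = 0 → T = 17955/(8.1·0.71934) = 3081.53 ≈ 3082 lb.
ΣF_x = 0: O_x − T·cos46° = 0 → O_x = 3081.53 × 0.694658 = 2141 lb.
ΣF_y = 0: O_y + T·sin46° − 1700 − 2200 = 0 → O_y = 3900 − 3081.53 × 0.71934 = 1683 lb.

T = 3082 lb, O_x = 2141 lb, O_y = 1683 lb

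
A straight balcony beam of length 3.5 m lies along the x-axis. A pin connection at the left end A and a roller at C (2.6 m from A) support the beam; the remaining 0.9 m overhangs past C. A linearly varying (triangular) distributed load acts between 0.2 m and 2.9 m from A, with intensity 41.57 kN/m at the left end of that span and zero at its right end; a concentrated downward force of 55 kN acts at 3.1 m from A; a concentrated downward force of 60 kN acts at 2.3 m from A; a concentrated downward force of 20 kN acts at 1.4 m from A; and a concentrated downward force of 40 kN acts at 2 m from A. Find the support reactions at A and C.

A_x = 0, A_y = 47.18 kN, C_y = 183.9 kN

Resultant of the triangular load: ½ × 41.57 × 2.7 = 56.1195 kN, acting at 1.1 m from A (one-third of the span from the peak).
Moments about A: C_y·2.6 − (½·41.57·2.7)·1.1 − 55·3.1 − 60·2.3 − 20·1.4 − 40·2 = 0 → C_y = 478.23145/2.6 = 183.935 ≈ 183.9 kN.
ΣF_y = 0: A_y + 183.935 − ½·41.57·2.7 − 55 − 60 − 20 − 40 = 0 → A_y = 47.18 kN.
ΣF_x = 0: no horizontal applied forces, so A_x = 0.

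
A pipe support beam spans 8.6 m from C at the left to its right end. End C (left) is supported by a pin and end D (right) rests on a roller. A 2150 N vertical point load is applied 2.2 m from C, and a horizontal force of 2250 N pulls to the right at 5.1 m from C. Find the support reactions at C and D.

C_x = -2250 N, C_y = 1600 N, D_y = 550.0 N

Moments about C: D_y·8.6 − 2150·2.2 = 0 → D_y = 4730/8.6 = 550.0 N.
ΣF_y = 0: C_y + 550 − 2150 = 0 → C_y = 1600 N.
ΣF_x = 0: C_x + 2250 = 0 → C_x = -2250 N.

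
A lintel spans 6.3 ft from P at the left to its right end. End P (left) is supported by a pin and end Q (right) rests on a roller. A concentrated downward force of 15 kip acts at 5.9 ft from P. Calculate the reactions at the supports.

P_x = 0, P_y = 0.9524 kip, Q_y = 14.05 kip

Moments about P: Q_y·6.3 − 15·5.9 = 0 → Q_y = 88.5/6.3 = 14.0476 ≈ 14.05 kip.
ΣF_y = 0: P_y + 14.0476 − 15 = 0 → P_y = 0.9524 kip.
ΣF_x = 0: no horizontal applied forces, so P_x = 0.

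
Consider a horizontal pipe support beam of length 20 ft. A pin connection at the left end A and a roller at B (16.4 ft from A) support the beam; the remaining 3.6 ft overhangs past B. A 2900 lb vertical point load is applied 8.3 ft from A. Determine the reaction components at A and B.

A_x = 0, A_y = 1432 lb, B_y = 1468 lb

Moments about A: B_y·16.4 − 2900·8.3 = 0 → B_y = 24070/16.4 = 1467.68 ≈ 1468 lb.
ΣF_y = 0: A_y + 1467.68 − 2900 = 0 → A_y = 1432 lb.
ΣF_x = 0: no horizontal applied forces, so A_x = 0.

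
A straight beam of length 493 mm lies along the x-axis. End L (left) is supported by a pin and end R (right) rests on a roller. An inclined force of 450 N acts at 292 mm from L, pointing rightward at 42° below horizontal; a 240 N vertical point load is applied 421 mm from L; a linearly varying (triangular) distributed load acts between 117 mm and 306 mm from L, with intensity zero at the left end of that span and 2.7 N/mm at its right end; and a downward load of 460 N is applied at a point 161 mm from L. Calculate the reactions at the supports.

Resultant of the triangular load: ½ × 2.7 × 189 = 255.15 N, acting at 243 mm from L (one-third of the span from the peak).
Taking moments about L: R_y·493 − 450·sin42°·292 − 240·421 − (½·2.7·189)·243 − 460·161 = 0 → R_y = 325025/493 = 659.28 ≈ 659.3 N.
ΣF_y = 0: L_y + 659.28 − 450·sin42° − 240 − ½·2.7·189 − 460 = 0 → L_y = 597.0 N.
ΣF_x = 0: L_x + 450·cos42° = 0 → L_x = -334.4 N.

L_x = -334.4 N, L_y = 597.0 N, R_y = 659.3 N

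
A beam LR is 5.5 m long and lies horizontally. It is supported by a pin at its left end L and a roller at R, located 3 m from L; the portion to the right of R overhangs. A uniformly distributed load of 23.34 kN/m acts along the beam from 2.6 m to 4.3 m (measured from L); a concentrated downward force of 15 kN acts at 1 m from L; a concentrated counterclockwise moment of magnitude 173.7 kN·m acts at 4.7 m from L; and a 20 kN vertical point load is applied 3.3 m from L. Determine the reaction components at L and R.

Resultant of the distributed load: 23.34 × 1.7 = 39.678 kN at 3.45 m from L.
Taking moments about L: R_y·3 − (23.34·1.7)·3.45 − 15·1 + 173.7 − 20·3.3 = 0 → R_y = 44.1891/3 = 14.7297 ≈ 14.73 kN.
ΣF_y = 0: L_y + 14.7297 − 23.34·1.7 − 15 − 20 = 0 → L_y = 59.95 kN.
ΣF_x = 0: no horizontal applied forces, so L_x = 0.

L_x = 0, L_y = 59.95 kN, R_y = 14.73 kN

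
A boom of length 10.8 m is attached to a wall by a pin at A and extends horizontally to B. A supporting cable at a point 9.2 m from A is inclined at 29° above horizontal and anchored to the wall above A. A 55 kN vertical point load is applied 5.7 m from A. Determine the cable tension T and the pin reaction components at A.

T = 70.29 kN, A_x = 61.47 kN, A_y = 20.92 kN

ΣM about A: T·sin29°·9.2 − 55·5.7 = 0 → T = 313.5/(9.2·0.48481) = 70.2875 ≈ 70.29 kN.
ΣF_x = 0: A_x − T·cos29° = 0 → A_x = 70.2875 × 0.87462 = 61.47 kN.
ΣF_y = 0: A_y + T·sin29° − 55 = 0 → A_y = 55 − 70.2875 × 0.48481 = 20.92 kN.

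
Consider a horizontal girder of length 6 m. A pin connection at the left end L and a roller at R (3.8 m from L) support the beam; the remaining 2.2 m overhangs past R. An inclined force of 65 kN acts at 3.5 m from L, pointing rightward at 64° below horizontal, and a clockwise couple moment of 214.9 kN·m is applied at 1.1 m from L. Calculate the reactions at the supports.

L_x = -28.49 kN, L_y = -51.94 kN, R_y = 110.4 kN

Taking moments about L: R_y·3.8 − 65·sin64°·3.5 − 214.9 = 0 → R_y = 419.376/3.8 = 110.362 ≈ 110.4 kN.
ΣF_y = 0: L_y + 110.362 − 65·sin64° = 0 → L_y = -51.94 kN.
ΣF_x = 0: L_x + 65·cos64° = 0 → L_x = -28.49 kN.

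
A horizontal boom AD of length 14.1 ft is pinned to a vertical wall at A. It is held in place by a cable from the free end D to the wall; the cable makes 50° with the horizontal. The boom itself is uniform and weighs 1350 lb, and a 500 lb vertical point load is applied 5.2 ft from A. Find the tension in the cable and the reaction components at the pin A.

ΣM about A: T·sin50°·14.1 − 1350·7.05 − 500·5.2 = 0 → T = 12117.5/(14.1·0.766044) = 1121.86 ≈ 1122 lb.
ΣF_x = 0: A_x − T·cos50° = 0 → A_x = 1121.86 × 0.642788 = 721.1 lb.
ΣF_y = 0: A_y + T·sin50° − 1350 − 500 = 0 → A_y = 1850 − 1121.86 × 0.766044 = 990.6 lb.

T = 1122 lb, A_x = 721.1 lb, A_y = 990.6 lb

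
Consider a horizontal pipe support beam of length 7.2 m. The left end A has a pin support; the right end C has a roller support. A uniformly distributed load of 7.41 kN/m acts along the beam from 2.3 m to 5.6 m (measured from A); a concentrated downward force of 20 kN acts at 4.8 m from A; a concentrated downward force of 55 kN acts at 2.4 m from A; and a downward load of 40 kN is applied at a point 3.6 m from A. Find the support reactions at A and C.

A_x = 0, A_y = 74.37 kN, C_y = 65.08 kN

Resultant of the distributed load: 7.41 × 3.3 = 24.453 kN at 3.95 m from A.
ΣM about A: C_y·7.2 − (7.41·3.3)·3.95 − 20·4.8 − 55·2.4 − 40·3.6 = 0 → C_y = 468.58935/7.2 = 65.0819 ≈ 65.08 kN.
ΣF_y = 0: A_y + 65.0819 − 7.41·3.3 − 20 − 55 − 40 = 0 → A_y = 74.37 kN.
ΣF_x = 0: no horizontal applied forces, so A_x = 0.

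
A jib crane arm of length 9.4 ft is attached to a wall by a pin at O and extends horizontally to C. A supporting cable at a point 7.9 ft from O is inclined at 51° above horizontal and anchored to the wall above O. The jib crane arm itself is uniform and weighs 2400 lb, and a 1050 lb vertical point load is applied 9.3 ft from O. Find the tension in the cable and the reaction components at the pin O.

T = 3428 lb, O_x = 2157 lb, O_y = 786.1 lb

ΣM about O: T·sin51°·7.9 − 2400·4.7 − 1050·9.3 = 0 → T = 21045/(7.9·0.777146) = 3427.83 ≈ 3428 lb.
ΣF_x = 0: O_x − T·cos51° = 0 → O_x = 3427.83 × 0.62932 = 2157 lb.
ΣF_y = 0: O_y + T·sin51° − 2400 − 1050 = 0 → O_y = 3450 − 3427.83 × 0.777146 = 786.1 lb.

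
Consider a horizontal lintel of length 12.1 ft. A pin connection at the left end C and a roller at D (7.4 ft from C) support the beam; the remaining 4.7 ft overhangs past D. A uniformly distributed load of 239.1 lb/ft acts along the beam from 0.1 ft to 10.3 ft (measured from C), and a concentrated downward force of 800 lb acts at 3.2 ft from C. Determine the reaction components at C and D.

C_x = 0, C_y = 1179 lb, D_y = 2060 lb

Resultant of the distributed load: 239.1 × 10.2 = 2438.82 lb at 5.2 ft from C.
Taking moments about C: D_y·7.4 − (239.1·10.2)·5.2 − 800·3.2 = 0 → D_y = 15241.864/7.4 = 2059.71 ≈ 2060 lb.
ΣF_y = 0: C_y + 2059.71 − 239.1·10.2 − 800 = 0 → C_y = 1179 lb.
ΣF_x = 0: no horizontal applied forces, so C_x = 0.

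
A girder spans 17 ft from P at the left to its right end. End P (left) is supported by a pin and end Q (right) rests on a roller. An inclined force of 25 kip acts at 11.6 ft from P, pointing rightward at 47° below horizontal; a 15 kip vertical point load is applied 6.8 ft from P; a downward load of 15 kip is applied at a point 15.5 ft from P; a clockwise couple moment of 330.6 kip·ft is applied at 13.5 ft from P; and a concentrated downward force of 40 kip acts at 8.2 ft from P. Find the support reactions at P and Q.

Moments about P: Q_y·17 − 25·sin47°·11.6 − 15·6.8 − 15·15.5 − 330.6 − 40·8.2 = 0 → Q_y = 1205.19/17 = 70.8935 ≈ 70.89 kip.
ΣF_y = 0: P_y + 70.8935 − 25·sin47° − 15 − 15 − 40 = 0 → P_y = 17.39 kip.
ΣF_x = 0: P_x + 25·cos47° = 0 → P_x = -17.05 kip.

P_x = -17.05 kip, P_y = 17.39 kip, Q_y = 70.89 kip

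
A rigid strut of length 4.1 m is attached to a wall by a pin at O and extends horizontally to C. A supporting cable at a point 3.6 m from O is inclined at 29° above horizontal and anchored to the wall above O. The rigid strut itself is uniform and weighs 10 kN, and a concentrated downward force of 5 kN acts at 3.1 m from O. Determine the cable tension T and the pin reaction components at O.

T = 20.63 kN, O_x = 18.04 kN, O_y = 5.000 kN

ΣM about O: T·sin29°·3.6 − 10·2.05 − 5·3.1 = 0 → T = 36/(3.6·0.48481) = 20.6266 ≈ 20.63 kN.
ΣF_x = 0: O_x − T·cos29° = 0 → O_x = 20.6266 × 0.87462 = 18.04 kN.
ΣF_y = 0: O_y + T·sin29° − 10 − 5 = 0 → O_y = 15 − 20.6266 × 0.48481 = 5.000 kN.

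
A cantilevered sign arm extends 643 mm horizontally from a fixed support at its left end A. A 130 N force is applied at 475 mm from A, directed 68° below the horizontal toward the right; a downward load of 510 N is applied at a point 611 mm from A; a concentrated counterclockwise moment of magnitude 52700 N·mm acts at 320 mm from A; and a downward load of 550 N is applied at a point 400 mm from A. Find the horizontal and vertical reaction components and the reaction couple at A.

A_x = -48.70 N, A_y = 1181 N, M_A = 536200 N·mm

ΣF_x = 0: A_x + 130·cos68° = 0 → A_x = -48.70 N.
ΣF_y = 0: A_y − 130·sin68° − 510 − 550 = 0 → A_y = 1181 N.
ΣM about A: M_A − 130·sin68°·475 − 510·611 + 52700 − 550·400 = 0 → M_A = 536200 N·mm.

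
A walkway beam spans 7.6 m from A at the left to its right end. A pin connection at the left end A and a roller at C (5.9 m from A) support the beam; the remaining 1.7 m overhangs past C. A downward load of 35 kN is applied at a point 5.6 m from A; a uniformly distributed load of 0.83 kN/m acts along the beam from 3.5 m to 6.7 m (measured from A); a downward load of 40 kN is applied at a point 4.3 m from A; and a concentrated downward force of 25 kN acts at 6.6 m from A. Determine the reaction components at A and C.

A_x = 0, A_y = 10.02 kN, C_y = 92.63 kN

Resultant of the distributed load: 0.83 × 3.2 = 2.656 kN at 5.1 m from A.
Taking moments about A: C_y·5.9 − 35·5.6 − (0.83·3.2)·5.1 − 40·4.3 − 25·6.6 = 0 → C_y = 546.5456/5.9 = 92.6348 ≈ 92.63 kN.
ΣF_y = 0: A_y + 92.6348 − 35 − 0.83·3.2 − 40 − 25 = 0 → A_y = 10.02 kN.
ΣF_x = 0: no horizontal applied forces, so A_x = 0.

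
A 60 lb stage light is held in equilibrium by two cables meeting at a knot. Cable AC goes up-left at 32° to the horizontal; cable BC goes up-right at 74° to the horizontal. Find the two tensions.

T_AC = 17.20 lb, T_BC = 52.93 lb

ΣF_x = 0: −T_AC·cos32° + T_BC·cos74° = 0 → T_BC = 3.07668·T_AC.
ΣF_y = 0: T_AC·sin32° + T_BC·sin74° = 60.
Substitute: T_AC·(0.529919 + 3.07668·0.961262) = 60 → T_AC = 17.2047 ≈ 17.20 lb.
Then T_BC = 3.07668 × 17.2047 = 52.93 lb.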